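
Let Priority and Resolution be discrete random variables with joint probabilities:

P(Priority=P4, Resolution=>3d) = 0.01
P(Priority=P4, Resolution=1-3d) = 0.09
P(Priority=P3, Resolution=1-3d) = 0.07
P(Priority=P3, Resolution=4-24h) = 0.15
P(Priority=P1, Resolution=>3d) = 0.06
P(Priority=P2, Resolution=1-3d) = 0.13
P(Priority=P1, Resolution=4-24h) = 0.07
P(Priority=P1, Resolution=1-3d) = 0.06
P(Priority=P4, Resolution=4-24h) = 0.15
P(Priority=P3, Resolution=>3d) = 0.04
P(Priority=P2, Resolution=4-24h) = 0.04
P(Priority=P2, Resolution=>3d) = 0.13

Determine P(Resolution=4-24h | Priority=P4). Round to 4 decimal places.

P(Priority=P4) = 0.15 + 0.09 + 0.01 = 0.25.
P(Resolution=4-24h | Priority=P4) = 0.15/0.25 = 0.6000.

0.6000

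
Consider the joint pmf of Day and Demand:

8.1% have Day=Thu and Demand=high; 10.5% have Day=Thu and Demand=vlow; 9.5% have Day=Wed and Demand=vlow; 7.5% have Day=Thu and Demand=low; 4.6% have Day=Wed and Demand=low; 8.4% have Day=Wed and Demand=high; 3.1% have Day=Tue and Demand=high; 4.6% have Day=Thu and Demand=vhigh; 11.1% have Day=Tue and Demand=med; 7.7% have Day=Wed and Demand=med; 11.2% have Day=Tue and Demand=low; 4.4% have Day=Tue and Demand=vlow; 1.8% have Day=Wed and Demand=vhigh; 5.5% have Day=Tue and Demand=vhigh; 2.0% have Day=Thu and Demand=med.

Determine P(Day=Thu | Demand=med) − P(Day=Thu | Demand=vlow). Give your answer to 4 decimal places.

-0.3342

P(Demand=med) = 0.111 + 0.077 + 0.020 = 0.208; P(Day=Thu | Demand=med) = 0.020/0.208 = 0.09615.
P(Demand=vlow) = 0.044 + 0.095 + 0.105 = 0.244; P(Day=Thu | Demand=vlow) = 0.105/0.244 = 0.43033.
Difference = -0.3342.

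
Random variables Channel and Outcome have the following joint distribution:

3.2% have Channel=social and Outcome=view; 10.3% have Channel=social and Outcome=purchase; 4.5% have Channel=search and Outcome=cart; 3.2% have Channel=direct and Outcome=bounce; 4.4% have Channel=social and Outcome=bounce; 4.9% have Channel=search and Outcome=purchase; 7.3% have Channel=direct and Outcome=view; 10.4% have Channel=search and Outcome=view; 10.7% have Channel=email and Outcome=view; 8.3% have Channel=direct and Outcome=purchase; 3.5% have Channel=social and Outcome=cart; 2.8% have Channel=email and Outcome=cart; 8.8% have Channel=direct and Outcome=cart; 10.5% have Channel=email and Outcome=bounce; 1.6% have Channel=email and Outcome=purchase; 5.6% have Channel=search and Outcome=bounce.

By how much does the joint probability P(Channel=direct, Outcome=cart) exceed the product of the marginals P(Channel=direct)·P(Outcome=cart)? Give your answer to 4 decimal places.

0.0339

P(Channel=direct) = 0.032 + 0.073 + 0.088 + 0.083 = 0.276.
P(Outcome=cart) = 0.028 + 0.045 + 0.035 + 0.088 = 0.196.
P(Channel=direct, Outcome=cart) − P(Channel=direct)P(Outcome=cart) = 0.088 − 0.276×0.196 = 0.0339.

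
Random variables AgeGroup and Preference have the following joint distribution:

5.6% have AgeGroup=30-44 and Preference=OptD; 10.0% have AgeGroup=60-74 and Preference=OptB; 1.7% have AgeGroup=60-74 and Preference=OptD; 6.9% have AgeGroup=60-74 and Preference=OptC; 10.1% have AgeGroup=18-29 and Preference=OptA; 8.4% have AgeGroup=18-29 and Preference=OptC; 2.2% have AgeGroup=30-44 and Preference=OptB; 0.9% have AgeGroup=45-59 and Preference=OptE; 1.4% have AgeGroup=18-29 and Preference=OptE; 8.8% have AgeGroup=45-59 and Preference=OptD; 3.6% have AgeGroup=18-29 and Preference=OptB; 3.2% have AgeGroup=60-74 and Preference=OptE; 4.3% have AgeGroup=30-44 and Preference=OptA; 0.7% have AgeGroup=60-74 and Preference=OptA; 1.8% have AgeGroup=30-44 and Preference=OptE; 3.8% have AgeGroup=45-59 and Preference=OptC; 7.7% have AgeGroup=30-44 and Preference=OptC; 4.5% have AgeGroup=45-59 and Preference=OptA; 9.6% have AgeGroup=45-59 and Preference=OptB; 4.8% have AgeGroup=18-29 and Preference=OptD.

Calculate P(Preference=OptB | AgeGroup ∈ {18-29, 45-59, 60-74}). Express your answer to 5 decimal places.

0.29592

P(AgeGroup=18-29) = 0.101 + 0.036 + 0.084 + 0.048 + 0.014 = 0.283.
P(AgeGroup=45-59) = 0.045 + 0.096 + 0.038 + 0.088 + 0.009 = 0.276.
P(AgeGroup=60-74) = 0.007 + 0.100 + 0.069 + 0.017 + 0.032 = 0.225.
P(AgeGroup ∈ {18-29, 45-59, 60-74}) = 0.283 + 0.276 + 0.225 = 0.784; P(Preference=OptB, AgeGroup ∈ {18-29, 45-59, 60-74}) = 0.036 + 0.096 + 0.100 = 0.232.
P(Preference=OptB | AgeGroup ∈ {18-29, 45-59, 60-74}) = 0.232/0.784 = 0.29592.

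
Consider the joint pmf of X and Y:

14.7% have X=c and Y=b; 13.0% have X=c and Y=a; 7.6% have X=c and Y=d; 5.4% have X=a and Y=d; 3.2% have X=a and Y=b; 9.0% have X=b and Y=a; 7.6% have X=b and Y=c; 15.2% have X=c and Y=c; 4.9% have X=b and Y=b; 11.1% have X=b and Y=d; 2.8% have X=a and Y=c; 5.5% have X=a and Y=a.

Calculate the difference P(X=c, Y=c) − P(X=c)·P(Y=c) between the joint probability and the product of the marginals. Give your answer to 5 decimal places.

0.02272

P(X=c) = 0.130 + 0.147 + 0.152 + 0.076 = 0.505.
P(Y=c) = 0.028 + 0.076 + 0.152 = 0.256.
P(X=c, Y=c) − P(X=c)P(Y=c) = 0.152 − 0.505×0.256 = 0.02272.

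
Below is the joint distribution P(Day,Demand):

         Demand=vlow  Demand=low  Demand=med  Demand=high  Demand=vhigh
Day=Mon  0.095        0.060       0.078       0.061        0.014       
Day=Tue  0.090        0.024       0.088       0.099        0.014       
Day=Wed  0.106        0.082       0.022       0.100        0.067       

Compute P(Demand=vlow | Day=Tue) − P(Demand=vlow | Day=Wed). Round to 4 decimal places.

P(Day=Tue) = 0.090 + 0.024 + 0.088 + 0.099 + 0.014 = 0.315; P(Demand=vlow | Day=Tue) = 0.090/0.315 = 0.28571.
P(Day=Wed) = 0.106 + 0.082 + 0.022 + 0.100 + 0.067 = 0.377; P(Demand=vlow | Day=Wed) = 0.106/0.377 = 0.28117.
Difference = 0.0045.

0.0045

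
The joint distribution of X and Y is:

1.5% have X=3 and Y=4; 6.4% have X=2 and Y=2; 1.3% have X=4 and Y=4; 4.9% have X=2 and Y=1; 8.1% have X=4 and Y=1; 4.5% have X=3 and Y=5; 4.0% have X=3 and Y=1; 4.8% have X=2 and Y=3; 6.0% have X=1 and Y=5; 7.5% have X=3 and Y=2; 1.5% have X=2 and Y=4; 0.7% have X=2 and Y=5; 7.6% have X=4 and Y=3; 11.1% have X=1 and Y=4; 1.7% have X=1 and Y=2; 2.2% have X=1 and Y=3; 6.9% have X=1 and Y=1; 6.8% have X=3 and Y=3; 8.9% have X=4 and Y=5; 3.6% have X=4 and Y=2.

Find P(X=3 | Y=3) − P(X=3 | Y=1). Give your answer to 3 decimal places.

0.150

P(Y=3) = 0.022 + 0.048 + 0.068 + 0.076 = 0.214; P(X=3 | Y=3) = 0.068/0.214 = 0.3178.
P(Y=1) = 0.069 + 0.049 + 0.040 + 0.081 = 0.239; P(X=3 | Y=1) = 0.040/0.239 = 0.1674.
Difference = 0.150.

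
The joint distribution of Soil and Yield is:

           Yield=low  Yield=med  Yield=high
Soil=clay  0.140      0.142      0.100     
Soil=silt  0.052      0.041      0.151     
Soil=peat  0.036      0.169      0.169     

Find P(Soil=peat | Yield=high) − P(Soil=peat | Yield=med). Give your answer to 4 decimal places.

-0.0777

P(Yield=high) = 0.100 + 0.151 + 0.169 = 0.420; P(Soil=peat | Yield=high) = 0.169/0.420 = 0.40238.
P(Yield=med) = 0.142 + 0.041 + 0.169 = 0.352; P(Soil=peat | Yield=med) = 0.169/0.352 = 0.48011.
Difference = -0.0777.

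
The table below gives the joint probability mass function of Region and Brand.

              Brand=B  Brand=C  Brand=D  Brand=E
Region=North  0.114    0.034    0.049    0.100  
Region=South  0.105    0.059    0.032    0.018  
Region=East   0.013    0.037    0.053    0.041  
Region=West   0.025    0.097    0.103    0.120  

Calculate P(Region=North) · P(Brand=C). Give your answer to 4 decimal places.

P(Region=North) = 0.114 + 0.034 + 0.049 + 0.100 = 0.297.
P(Brand=C) = 0.034 + 0.059 + 0.037 + 0.097 = 0.227.
Product: 0.297 × 0.227 = 0.0674.

0.0674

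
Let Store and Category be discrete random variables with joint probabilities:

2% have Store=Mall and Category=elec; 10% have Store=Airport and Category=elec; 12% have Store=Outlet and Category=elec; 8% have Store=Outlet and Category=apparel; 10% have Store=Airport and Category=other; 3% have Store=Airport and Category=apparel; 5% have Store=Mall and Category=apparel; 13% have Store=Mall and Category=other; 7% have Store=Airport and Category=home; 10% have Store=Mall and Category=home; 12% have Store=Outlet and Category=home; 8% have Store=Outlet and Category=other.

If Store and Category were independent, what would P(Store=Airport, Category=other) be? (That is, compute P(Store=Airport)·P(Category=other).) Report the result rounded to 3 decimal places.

0.093

P(Store=Airport) = 0.03 + 0.10 + 0.07 + 0.10 = 0.30.
P(Category=other) = 0.13 + 0.10 + 0.08 = 0.31.
Product: 0.30 × 0.31 = 0.093.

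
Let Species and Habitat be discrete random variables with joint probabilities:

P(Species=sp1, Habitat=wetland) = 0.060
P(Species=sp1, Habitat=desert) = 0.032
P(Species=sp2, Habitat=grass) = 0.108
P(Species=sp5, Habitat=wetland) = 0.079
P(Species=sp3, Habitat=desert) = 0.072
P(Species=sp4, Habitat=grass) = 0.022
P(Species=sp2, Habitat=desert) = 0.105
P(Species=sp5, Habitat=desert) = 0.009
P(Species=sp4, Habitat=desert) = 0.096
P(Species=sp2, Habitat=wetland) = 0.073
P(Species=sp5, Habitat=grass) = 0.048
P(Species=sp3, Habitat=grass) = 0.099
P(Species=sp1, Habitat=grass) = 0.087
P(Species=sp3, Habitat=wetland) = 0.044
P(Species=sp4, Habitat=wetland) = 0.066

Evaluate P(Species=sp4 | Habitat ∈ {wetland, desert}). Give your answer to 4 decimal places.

P(Habitat=wetland) = 0.060 + 0.073 + 0.044 + 0.066 + 0.079 = 0.322.
P(Habitat=desert) = 0.032 + 0.105 + 0.072 + 0.096 + 0.009 = 0.314.
P(Habitat ∈ {wetland, desert}) = 0.322 + 0.314 = 0.636; P(Species=sp4, Habitat ∈ {wetland, desert}) = 0.066 + 0.096 = 0.162.
P(Species=sp4 | Habitat ∈ {wetland, desert}) = 0.162/0.636 = 0.2547.

0.2547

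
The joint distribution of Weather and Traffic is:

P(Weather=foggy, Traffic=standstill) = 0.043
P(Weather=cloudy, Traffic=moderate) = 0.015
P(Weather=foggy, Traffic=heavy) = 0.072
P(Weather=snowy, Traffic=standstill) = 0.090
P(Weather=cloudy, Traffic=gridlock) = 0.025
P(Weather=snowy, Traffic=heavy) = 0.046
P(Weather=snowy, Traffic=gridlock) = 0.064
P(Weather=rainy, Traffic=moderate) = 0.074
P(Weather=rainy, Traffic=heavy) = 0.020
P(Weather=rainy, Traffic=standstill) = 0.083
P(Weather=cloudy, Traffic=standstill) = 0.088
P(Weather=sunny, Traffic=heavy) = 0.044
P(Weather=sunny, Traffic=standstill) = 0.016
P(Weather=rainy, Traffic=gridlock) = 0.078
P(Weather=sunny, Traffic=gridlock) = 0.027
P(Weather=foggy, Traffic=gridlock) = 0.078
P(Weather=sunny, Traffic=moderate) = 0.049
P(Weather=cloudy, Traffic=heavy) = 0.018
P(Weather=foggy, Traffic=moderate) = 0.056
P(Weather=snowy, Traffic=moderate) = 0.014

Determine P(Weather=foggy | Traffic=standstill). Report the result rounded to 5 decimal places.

P(Traffic=standstill) = 0.016 + 0.088 + 0.083 + 0.090 + 0.043 = 0.320.
P(Weather=foggy | Traffic=standstill) = 0.043/0.320 = 0.13438.

0.13438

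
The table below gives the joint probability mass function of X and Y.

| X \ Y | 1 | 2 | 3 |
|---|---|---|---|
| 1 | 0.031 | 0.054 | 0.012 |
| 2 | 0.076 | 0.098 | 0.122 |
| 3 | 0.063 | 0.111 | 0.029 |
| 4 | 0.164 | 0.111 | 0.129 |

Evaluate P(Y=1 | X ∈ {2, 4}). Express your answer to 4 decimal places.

0.3429

P(X=2) = 0.076 + 0.098 + 0.122 = 0.296.
P(X=4) = 0.164 + 0.111 + 0.129 = 0.404.
P(X ∈ {2, 4}) = 0.296 + 0.404 = 0.700; P(Y=1, X ∈ {2, 4}) = 0.076 + 0.164 = 0.240.
P(Y=1 | X ∈ {2, 4}) = 0.240/0.700 = 0.3429.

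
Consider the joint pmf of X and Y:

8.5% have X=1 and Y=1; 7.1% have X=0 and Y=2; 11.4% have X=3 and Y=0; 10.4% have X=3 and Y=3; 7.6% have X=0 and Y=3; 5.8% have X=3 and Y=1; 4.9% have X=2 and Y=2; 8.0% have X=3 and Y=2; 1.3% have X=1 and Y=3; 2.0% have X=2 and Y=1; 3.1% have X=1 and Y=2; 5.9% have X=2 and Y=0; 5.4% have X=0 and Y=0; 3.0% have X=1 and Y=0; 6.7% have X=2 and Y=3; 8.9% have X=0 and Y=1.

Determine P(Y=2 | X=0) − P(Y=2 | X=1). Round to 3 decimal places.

P(X=0) = 0.054 + 0.089 + 0.071 + 0.076 = 0.290; P(Y=2 | X=0) = 0.071/0.290 = 0.2448.
P(X=1) = 0.030 + 0.085 + 0.031 + 0.013 = 0.159; P(Y=2 | X=1) = 0.031/0.159 = 0.1950.
Difference = 0.050.

0.050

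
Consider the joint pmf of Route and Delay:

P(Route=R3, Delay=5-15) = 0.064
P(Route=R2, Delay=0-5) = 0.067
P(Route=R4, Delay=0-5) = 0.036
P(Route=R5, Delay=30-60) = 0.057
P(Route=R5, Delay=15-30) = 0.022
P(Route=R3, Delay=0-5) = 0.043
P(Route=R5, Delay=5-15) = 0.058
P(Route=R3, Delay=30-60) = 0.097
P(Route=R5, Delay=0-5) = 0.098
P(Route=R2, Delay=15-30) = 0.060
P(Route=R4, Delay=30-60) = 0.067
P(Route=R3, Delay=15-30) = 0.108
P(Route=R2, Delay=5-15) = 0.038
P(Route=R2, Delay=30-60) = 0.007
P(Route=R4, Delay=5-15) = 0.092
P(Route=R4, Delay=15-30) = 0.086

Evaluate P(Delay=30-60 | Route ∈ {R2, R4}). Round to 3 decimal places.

P(Route=R2) = 0.067 + 0.038 + 0.060 + 0.007 = 0.172.
P(Route=R4) = 0.036 + 0.092 + 0.086 + 0.067 = 0.281.
P(Route ∈ {R2, R4}) = 0.172 + 0.281 = 0.453; P(Delay=30-60, Route ∈ {R2, R4}) = 0.007 + 0.067 = 0.074.
P(Delay=30-60 | Route ∈ {R2, R4}) = 0.074/0.453 = 0.163.

0.163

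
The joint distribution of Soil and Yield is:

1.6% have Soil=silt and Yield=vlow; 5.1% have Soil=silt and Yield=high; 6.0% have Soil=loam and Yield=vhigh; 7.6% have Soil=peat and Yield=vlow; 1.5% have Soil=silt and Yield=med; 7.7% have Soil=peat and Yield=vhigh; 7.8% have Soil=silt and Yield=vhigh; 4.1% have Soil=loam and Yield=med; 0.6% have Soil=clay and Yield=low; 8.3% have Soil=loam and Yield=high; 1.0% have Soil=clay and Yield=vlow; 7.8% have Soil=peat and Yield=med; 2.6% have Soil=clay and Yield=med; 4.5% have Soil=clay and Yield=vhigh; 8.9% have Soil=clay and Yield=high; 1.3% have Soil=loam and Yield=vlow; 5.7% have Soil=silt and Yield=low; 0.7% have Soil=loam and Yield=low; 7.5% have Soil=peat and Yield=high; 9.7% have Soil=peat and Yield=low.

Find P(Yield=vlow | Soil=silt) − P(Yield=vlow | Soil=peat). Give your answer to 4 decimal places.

-0.1149

P(Soil=silt) = 0.016 + 0.057 + 0.015 + 0.051 + 0.078 = 0.217; P(Yield=vlow | Soil=silt) = 0.016/0.217 = 0.07373.
P(Soil=peat) = 0.076 + 0.097 + 0.078 + 0.075 + 0.077 = 0.403; P(Yield=vlow | Soil=peat) = 0.076/0.403 = 0.18859.
Difference = -0.1149.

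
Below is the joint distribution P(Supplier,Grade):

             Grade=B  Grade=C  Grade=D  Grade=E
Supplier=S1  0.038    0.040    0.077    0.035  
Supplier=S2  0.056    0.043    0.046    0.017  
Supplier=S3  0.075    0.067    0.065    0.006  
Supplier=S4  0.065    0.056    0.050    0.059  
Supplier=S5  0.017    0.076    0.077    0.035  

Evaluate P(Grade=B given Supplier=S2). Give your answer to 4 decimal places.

P(Supplier=S2) = 0.056 + 0.043 + 0.046 + 0.017 = 0.162.
P(Grade=B | Supplier=S2) = 0.056/0.162 = 0.3457.

0.3457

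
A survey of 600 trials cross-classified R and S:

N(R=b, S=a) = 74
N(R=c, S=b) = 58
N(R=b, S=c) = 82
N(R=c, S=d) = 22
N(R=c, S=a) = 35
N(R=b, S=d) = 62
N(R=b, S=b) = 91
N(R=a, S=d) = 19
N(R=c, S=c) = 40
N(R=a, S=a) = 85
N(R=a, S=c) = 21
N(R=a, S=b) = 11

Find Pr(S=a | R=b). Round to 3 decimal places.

Total with R=b: 74 + 91 + 82 + 62 = 309.
P(S=a | R=b) = 74/309 = 0.239.

0.239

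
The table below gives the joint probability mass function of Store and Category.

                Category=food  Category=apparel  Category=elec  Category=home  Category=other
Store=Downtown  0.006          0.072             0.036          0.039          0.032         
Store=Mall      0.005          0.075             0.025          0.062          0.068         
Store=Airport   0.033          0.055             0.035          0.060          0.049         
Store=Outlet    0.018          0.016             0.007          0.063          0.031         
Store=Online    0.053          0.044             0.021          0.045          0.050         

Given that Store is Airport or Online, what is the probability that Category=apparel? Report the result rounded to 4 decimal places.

P(Store=Airport) = 0.033 + 0.055 + 0.035 + 0.060 + 0.049 = 0.232.
P(Store=Online) = 0.053 + 0.044 + 0.021 + 0.045 + 0.050 = 0.213.
P(Store ∈ {Airport, Online}) = 0.232 + 0.213 = 0.445; P(Category=apparel, Store ∈ {Airport, Online}) = 0.055 + 0.044 = 0.099.
P(Category=apparel | Store ∈ {Airport, Online}) = 0.099/0.445 = 0.2225.

0.2225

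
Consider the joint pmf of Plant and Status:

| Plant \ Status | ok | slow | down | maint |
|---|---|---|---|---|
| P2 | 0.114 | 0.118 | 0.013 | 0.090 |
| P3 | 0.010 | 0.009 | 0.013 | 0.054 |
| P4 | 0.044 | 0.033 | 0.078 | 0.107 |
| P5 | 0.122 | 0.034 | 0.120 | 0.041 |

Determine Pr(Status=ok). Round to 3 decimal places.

P(Status=ok) = 0.114 + 0.010 + 0.044 + 0.122 = 0.290.

0.290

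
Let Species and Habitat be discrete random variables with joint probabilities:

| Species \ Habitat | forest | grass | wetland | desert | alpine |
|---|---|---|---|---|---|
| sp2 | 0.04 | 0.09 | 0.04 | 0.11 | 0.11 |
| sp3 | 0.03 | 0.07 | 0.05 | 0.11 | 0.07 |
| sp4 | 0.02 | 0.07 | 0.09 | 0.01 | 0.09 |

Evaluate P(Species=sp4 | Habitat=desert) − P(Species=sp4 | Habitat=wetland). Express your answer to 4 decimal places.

P(Habitat=desert) = 0.11 + 0.11 + 0.01 = 0.23; P(Species=sp4 | Habitat=desert) = 0.01/0.23 = 0.04348.
P(Habitat=wetland) = 0.04 + 0.05 + 0.09 = 0.18; P(Species=sp4 | Habitat=wetland) = 0.09/0.18 = 0.50000.
Difference = -0.4565.

-0.4565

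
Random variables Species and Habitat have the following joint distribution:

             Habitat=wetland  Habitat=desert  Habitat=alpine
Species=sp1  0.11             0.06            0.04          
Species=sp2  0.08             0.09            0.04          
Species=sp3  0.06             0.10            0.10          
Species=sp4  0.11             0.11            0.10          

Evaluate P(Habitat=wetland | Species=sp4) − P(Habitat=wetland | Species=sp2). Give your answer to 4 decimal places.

-0.0372

P(Species=sp4) = 0.11 + 0.11 + 0.10 = 0.32; P(Habitat=wetland | Species=sp4) = 0.11/0.32 = 0.34375.
P(Species=sp2) = 0.08 + 0.09 + 0.04 = 0.21; P(Habitat=wetland | Species=sp2) = 0.08/0.21 = 0.38095.
Difference = -0.0372.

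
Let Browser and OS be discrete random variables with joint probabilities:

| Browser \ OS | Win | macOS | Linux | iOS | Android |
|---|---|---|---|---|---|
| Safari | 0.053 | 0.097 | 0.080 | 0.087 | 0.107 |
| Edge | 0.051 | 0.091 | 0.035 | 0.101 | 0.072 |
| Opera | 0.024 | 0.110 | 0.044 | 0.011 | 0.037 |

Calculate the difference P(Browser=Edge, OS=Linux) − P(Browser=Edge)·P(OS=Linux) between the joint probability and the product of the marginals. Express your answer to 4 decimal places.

P(Browser=Edge) = 0.051 + 0.091 + 0.035 + 0.101 + 0.072 = 0.350.
P(OS=Linux) = 0.080 + 0.035 + 0.044 = 0.159.
P(Browser=Edge, OS=Linux) − P(Browser=Edge)P(OS=Linux) = 0.035 − 0.350×0.159 = -0.0207.

-0.0207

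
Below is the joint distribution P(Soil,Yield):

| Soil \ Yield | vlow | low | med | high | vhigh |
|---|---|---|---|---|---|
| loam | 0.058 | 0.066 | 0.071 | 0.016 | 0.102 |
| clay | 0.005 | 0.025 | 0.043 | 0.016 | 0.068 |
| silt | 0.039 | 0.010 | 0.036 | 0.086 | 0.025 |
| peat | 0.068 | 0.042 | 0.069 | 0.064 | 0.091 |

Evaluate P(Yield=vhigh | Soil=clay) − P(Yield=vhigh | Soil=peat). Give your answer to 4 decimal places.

0.1607

P(Soil=clay) = 0.005 + 0.025 + 0.043 + 0.016 + 0.068 = 0.157; P(Yield=vhigh | Soil=clay) = 0.068/0.157 = 0.43312.
P(Soil=peat) = 0.068 + 0.042 + 0.069 + 0.064 + 0.091 = 0.334; P(Yield=vhigh | Soil=peat) = 0.091/0.334 = 0.27246.
Difference = 0.1607.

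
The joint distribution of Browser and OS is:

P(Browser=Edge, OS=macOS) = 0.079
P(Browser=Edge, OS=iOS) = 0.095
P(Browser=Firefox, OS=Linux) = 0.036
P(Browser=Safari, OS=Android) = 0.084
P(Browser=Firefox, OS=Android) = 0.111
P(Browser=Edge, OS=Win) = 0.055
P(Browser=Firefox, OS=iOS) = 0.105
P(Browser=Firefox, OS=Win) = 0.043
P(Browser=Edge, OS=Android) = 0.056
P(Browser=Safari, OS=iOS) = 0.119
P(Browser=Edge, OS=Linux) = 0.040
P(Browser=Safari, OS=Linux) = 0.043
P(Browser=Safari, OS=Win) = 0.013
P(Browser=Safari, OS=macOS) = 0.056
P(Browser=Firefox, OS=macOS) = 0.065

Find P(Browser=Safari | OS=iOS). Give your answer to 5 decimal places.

0.37304

P(OS=iOS) = 0.105 + 0.119 + 0.095 = 0.319.
P(Browser=Safari | OS=iOS) = 0.119/0.319 = 0.37304.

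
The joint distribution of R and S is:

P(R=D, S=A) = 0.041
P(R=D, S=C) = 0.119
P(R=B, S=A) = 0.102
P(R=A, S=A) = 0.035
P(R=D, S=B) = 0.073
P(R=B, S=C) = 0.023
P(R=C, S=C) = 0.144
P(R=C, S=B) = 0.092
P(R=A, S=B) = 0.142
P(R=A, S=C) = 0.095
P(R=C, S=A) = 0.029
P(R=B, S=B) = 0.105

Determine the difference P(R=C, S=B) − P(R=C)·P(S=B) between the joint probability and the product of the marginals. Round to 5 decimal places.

-0.01718

P(R=C) = 0.029 + 0.092 + 0.144 = 0.265.
P(S=B) = 0.142 + 0.105 + 0.092 + 0.073 = 0.412.
P(R=C, S=B) − P(R=C)P(S=B) = 0.092 − 0.265×0.412 = -0.01718.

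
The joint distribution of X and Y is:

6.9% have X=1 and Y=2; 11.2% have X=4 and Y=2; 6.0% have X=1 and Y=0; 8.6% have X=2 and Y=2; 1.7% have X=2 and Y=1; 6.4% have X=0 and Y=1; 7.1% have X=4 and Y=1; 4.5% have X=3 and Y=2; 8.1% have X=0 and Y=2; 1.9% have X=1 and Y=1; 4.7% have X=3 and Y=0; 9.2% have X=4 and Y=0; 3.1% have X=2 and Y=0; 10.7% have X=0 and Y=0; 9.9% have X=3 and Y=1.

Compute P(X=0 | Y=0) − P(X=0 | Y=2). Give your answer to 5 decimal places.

P(Y=0) = 0.107 + 0.060 + 0.031 + 0.047 + 0.092 = 0.337; P(X=0 | Y=0) = 0.107/0.337 = 0.317507.
P(Y=2) = 0.081 + 0.069 + 0.086 + 0.045 + 0.112 = 0.393; P(X=0 | Y=2) = 0.081/0.393 = 0.206107.
Difference = 0.11140.

0.11140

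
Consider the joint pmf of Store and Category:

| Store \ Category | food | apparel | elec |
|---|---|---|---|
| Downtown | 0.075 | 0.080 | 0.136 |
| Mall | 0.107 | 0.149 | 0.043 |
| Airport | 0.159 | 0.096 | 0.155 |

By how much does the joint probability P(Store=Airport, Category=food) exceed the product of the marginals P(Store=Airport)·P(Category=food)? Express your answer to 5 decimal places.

P(Store=Airport) = 0.159 + 0.096 + 0.155 = 0.410.
P(Category=food) = 0.075 + 0.107 + 0.159 = 0.341.
P(Store=Airport, Category=food) − P(Store=Airport)P(Category=food) = 0.159 − 0.410×0.341 = 0.01919.

0.01919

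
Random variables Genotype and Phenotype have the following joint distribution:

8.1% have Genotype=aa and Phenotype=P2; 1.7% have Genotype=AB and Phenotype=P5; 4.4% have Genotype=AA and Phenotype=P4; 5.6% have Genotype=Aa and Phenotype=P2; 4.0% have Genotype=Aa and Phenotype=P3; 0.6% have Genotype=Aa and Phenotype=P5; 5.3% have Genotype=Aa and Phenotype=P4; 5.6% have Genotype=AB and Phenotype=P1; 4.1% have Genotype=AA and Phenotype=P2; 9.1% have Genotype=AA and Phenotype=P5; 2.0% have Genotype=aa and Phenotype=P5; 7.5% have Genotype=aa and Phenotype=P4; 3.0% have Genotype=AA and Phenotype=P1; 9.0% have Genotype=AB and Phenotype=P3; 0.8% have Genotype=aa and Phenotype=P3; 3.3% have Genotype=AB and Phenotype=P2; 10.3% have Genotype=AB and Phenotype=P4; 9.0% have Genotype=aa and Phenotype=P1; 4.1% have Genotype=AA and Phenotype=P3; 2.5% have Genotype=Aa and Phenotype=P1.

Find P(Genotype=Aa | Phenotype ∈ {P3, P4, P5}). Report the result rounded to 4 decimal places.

P(Phenotype=P3) = 0.041 + 0.040 + 0.008 + 0.090 = 0.179.
P(Phenotype=P4) = 0.044 + 0.053 + 0.075 + 0.103 = 0.275.
P(Phenotype=P5) = 0.091 + 0.006 + 0.020 + 0.017 = 0.134.
P(Phenotype ∈ {P3, P4, P5}) = 0.179 + 0.275 + 0.134 = 0.588; P(Genotype=Aa, Phenotype ∈ {P3, P4, P5}) = 0.040 + 0.053 + 0.006 = 0.099.
P(Genotype=Aa | Phenotype ∈ {P3, P4, P5}) = 0.099/0.588 = 0.1684.

0.1684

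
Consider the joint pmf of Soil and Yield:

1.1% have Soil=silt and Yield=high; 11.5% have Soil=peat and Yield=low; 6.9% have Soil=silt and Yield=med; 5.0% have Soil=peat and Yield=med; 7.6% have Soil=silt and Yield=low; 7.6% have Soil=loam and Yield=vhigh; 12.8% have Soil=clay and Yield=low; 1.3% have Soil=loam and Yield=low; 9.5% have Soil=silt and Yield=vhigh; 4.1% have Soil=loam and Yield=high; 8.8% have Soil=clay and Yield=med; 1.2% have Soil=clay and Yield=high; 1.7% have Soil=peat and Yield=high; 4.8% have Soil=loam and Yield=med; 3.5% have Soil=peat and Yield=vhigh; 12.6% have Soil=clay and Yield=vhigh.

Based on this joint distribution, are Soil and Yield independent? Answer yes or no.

no

P(Soil=loam) = 0.178 and P(Yield=low) = 0.332, so their product is 0.05910, but P(Soil=loam, Yield=low) = 0.013. Since these differ, Soil and Yield are not independent.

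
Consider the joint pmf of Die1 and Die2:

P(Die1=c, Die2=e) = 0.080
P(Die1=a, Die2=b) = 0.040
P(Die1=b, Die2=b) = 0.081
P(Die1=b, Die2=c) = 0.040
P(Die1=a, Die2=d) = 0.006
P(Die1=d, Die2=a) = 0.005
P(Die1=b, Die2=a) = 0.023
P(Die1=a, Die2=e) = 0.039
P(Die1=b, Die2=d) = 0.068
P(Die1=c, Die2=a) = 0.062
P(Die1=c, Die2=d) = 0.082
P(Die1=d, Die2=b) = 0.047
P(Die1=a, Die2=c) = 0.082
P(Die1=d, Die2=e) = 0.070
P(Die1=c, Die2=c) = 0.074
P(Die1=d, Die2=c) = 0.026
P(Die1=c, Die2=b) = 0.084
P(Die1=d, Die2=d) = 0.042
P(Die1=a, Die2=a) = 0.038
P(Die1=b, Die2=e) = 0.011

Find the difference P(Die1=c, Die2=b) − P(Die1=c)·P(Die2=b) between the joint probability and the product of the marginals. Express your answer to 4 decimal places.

-0.0123

P(Die1=c) = 0.062 + 0.084 + 0.074 + 0.082 + 0.080 = 0.382.
P(Die2=b) = 0.040 + 0.081 + 0.084 + 0.047 = 0.252.
P(Die1=c, Die2=b) − P(Die1=c)P(Die2=b) = 0.084 − 0.382×0.252 = -0.0123.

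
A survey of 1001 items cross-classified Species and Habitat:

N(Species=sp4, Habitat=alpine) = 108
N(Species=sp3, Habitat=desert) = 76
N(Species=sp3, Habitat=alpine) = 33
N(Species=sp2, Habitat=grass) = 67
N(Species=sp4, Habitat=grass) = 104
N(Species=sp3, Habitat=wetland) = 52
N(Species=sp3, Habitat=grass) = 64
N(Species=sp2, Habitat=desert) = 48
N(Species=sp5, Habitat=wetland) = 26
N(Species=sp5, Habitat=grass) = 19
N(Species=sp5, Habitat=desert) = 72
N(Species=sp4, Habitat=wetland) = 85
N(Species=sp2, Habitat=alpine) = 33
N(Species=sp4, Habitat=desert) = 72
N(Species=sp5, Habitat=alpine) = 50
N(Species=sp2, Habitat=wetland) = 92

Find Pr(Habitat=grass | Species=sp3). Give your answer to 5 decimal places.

0.28444

Total with Species=sp3: 64 + 52 + 76 + 33 = 225.
P(Habitat=grass | Species=sp3) = 64/225 = 0.28444.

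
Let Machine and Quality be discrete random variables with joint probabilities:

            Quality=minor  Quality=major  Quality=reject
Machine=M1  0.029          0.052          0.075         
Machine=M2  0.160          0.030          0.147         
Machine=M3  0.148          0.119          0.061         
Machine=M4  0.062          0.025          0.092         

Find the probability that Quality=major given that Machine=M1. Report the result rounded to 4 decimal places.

P(Machine=M1) = 0.029 + 0.052 + 0.075 = 0.156.
P(Quality=major | Machine=M1) = 0.052/0.156 = 0.3333.

0.3333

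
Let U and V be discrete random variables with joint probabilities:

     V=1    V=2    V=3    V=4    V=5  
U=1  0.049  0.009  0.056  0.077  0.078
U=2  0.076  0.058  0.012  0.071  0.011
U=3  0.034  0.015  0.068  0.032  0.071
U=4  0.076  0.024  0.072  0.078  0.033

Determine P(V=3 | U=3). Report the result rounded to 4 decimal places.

0.3091

P(U=3) = 0.034 + 0.015 + 0.068 + 0.032 + 0.071 = 0.220.
P(V=3 | U=3) = 0.068/0.220 = 0.3091.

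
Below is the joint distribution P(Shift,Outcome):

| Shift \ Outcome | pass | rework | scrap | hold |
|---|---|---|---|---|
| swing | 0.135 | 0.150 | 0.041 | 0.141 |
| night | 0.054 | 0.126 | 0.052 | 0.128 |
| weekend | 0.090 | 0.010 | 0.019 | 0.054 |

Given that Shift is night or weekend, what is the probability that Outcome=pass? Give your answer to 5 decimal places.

0.27017

P(Shift=night) = 0.054 + 0.126 + 0.052 + 0.128 = 0.360.
P(Shift=weekend) = 0.090 + 0.010 + 0.019 + 0.054 = 0.173.
P(Shift ∈ {night, weekend}) = 0.360 + 0.173 = 0.533; P(Outcome=pass, Shift ∈ {night, weekend}) = 0.054 + 0.090 = 0.144.
P(Outcome=pass | Shift ∈ {night, weekend}) = 0.144/0.533 = 0.27017.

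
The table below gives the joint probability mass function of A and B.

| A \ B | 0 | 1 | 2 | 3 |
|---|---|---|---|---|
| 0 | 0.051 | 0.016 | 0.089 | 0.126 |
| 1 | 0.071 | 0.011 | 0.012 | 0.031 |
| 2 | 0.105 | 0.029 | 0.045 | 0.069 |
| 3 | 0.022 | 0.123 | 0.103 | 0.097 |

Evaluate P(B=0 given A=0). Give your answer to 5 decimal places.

P(A=0) = 0.051 + 0.016 + 0.089 + 0.126 = 0.282.
P(B=0 | A=0) = 0.051/0.282 = 0.18085.

0.18085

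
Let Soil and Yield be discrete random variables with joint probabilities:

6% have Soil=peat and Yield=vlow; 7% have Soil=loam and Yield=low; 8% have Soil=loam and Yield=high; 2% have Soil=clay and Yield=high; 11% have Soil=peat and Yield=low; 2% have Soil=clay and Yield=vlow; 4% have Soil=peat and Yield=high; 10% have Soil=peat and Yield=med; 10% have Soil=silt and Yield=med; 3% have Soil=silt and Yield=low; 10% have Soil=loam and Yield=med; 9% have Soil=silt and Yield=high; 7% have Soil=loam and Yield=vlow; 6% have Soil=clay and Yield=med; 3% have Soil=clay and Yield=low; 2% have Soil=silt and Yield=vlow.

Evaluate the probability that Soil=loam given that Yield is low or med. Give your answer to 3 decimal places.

P(Yield=low) = 0.07 + 0.03 + 0.03 + 0.11 = 0.24.
P(Yield=med) = 0.10 + 0.06 + 0.10 + 0.10 = 0.36.
P(Yield ∈ {low, med}) = 0.24 + 0.36 = 0.60; P(Soil=loam, Yield ∈ {low, med}) = 0.07 + 0.10 = 0.17.
P(Soil=loam | Yield ∈ {low, med}) = 0.17/0.60 = 0.283.

0.283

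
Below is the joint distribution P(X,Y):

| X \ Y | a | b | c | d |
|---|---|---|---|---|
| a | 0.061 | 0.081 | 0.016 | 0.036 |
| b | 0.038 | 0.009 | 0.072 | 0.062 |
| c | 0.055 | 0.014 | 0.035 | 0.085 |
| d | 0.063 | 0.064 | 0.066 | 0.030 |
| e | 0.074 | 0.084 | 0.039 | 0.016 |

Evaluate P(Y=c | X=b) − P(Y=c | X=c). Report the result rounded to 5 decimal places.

P(X=b) = 0.038 + 0.009 + 0.072 + 0.062 = 0.181; P(Y=c | X=b) = 0.072/0.181 = 0.397790.
P(X=c) = 0.055 + 0.014 + 0.035 + 0.085 = 0.189; P(Y=c | X=c) = 0.035/0.189 = 0.185185.
Difference = 0.21260.

0.21260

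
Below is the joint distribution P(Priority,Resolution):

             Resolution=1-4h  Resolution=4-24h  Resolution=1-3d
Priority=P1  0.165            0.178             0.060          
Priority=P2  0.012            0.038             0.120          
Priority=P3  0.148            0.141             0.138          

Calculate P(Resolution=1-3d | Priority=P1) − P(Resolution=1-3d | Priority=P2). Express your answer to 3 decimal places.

P(Priority=P1) = 0.165 + 0.178 + 0.060 = 0.403; P(Resolution=1-3d | Priority=P1) = 0.060/0.403 = 0.1489.
P(Priority=P2) = 0.012 + 0.038 + 0.120 = 0.170; P(Resolution=1-3d | Priority=P2) = 0.120/0.170 = 0.7059.
Difference = -0.557.

-0.557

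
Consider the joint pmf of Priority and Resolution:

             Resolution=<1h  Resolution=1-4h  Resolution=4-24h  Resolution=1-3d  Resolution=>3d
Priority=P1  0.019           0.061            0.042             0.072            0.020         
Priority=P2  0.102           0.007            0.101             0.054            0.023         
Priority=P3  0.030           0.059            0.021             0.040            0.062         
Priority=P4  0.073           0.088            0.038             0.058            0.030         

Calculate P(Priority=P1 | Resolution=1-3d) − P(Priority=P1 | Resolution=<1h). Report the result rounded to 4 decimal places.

0.2366

P(Resolution=1-3d) = 0.072 + 0.054 + 0.040 + 0.058 = 0.224; P(Priority=P1 | Resolution=1-3d) = 0.072/0.224 = 0.32143.
P(Resolution=<1h) = 0.019 + 0.102 + 0.030 + 0.073 = 0.224; P(Priority=P1 | Resolution=<1h) = 0.019/0.224 = 0.08482.
Difference = 0.2366.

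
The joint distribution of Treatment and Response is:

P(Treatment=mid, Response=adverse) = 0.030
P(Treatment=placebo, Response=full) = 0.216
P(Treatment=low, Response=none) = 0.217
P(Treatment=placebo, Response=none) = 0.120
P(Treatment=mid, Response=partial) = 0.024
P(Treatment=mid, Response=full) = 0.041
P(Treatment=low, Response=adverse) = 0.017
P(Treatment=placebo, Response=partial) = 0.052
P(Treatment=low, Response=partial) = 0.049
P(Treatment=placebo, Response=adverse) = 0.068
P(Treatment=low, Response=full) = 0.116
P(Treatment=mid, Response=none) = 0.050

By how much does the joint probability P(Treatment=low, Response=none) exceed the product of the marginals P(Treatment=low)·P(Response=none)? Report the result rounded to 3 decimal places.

P(Treatment=low) = 0.217 + 0.049 + 0.116 + 0.017 = 0.399.
P(Response=none) = 0.120 + 0.217 + 0.050 = 0.387.
P(Treatment=low, Response=none) − P(Treatment=low)P(Response=none) = 0.217 − 0.399×0.387 = 0.063.

0.063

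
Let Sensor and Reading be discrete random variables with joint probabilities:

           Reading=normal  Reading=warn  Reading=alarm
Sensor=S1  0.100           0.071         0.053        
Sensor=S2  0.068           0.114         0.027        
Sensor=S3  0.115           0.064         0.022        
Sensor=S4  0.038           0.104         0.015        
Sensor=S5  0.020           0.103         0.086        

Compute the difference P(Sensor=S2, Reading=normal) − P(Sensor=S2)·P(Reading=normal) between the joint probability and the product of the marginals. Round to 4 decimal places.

-0.0033

P(Sensor=S2) = 0.068 + 0.114 + 0.027 = 0.209.
P(Reading=normal) = 0.100 + 0.068 + 0.115 + 0.038 + 0.020 = 0.341.
P(Sensor=S2, Reading=normal) − P(Sensor=S2)P(Reading=normal) = 0.068 − 0.209×0.341 = -0.0033.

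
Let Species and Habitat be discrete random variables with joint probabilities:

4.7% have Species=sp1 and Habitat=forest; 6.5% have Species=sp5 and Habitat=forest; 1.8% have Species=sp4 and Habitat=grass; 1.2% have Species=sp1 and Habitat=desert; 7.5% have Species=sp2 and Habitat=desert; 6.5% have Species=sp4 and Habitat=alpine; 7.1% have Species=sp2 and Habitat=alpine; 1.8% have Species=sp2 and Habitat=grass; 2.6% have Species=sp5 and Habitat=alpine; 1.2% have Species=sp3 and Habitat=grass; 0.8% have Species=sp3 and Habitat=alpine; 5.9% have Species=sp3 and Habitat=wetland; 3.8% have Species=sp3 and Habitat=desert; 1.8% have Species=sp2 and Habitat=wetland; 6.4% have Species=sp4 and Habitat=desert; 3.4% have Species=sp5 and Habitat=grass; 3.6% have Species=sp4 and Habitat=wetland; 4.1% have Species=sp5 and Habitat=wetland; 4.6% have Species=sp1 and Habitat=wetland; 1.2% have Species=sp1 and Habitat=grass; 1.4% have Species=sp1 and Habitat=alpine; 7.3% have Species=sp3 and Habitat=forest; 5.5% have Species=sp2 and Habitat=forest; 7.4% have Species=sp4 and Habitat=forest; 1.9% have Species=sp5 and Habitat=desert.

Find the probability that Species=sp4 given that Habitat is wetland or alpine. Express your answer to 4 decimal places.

P(Habitat=wetland) = 0.046 + 0.018 + 0.059 + 0.036 + 0.041 = 0.200.
P(Habitat=alpine) = 0.014 + 0.071 + 0.008 + 0.065 + 0.026 = 0.184.
P(Habitat ∈ {wetland, alpine}) = 0.200 + 0.184 = 0.384; P(Species=sp4, Habitat ∈ {wetland, alpine}) = 0.036 + 0.065 = 0.101.
P(Species=sp4 | Habitat ∈ {wetland, alpine}) = 0.101/0.384 = 0.2630.

0.2630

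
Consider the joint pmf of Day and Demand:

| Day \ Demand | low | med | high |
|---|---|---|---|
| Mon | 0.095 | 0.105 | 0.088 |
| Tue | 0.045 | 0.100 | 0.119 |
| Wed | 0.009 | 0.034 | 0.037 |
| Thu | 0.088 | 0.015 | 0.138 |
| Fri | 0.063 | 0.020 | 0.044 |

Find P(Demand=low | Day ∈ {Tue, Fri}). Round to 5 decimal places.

0.27621

P(Day=Tue) = 0.045 + 0.100 + 0.119 = 0.264.
P(Day=Fri) = 0.063 + 0.020 + 0.044 = 0.127.
P(Day ∈ {Tue, Fri}) = 0.264 + 0.127 = 0.391; P(Demand=low, Day ∈ {Tue, Fri}) = 0.045 + 0.063 = 0.108.
P(Demand=low | Day ∈ {Tue, Fri}) = 0.108/0.391 = 0.27621.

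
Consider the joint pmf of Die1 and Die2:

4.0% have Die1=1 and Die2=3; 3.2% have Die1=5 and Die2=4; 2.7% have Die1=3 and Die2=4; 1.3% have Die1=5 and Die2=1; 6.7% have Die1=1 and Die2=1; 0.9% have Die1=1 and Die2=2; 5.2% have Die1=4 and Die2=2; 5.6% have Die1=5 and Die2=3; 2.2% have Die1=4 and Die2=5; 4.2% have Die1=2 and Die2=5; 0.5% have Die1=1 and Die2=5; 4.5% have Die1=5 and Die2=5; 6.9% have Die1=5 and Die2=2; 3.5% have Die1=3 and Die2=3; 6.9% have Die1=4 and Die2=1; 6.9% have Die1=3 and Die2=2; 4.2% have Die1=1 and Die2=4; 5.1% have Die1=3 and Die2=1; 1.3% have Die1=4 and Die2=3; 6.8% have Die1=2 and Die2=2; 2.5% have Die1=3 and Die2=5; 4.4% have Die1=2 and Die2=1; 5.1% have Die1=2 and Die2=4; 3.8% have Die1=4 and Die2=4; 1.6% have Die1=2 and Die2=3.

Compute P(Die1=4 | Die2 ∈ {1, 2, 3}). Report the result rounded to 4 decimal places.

0.1997

P(Die2=1) = 0.067 + 0.044 + 0.051 + 0.069 + 0.013 = 0.244.
P(Die2=2) = 0.009 + 0.068 + 0.069 + 0.052 + 0.069 = 0.267.
P(Die2=3) = 0.040 + 0.016 + 0.035 + 0.013 + 0.056 = 0.160.
P(Die2 ∈ {1, 2, 3}) = 0.244 + 0.267 + 0.160 = 0.671; P(Die1=4, Die2 ∈ {1, 2, 3}) = 0.069 + 0.052 + 0.013 = 0.134.
P(Die1=4 | Die2 ∈ {1, 2, 3}) = 0.134/0.671 = 0.1997.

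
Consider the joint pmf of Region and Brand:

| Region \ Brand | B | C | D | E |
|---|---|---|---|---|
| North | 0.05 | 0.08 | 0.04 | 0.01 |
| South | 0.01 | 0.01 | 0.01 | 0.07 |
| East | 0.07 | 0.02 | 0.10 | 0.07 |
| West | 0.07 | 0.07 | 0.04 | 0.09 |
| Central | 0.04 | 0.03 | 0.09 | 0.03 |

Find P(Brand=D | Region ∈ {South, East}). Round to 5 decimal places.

0.30556

P(Region=South) = 0.01 + 0.01 + 0.01 + 0.07 = 0.10.
P(Region=East) = 0.07 + 0.02 + 0.10 + 0.07 = 0.26.
P(Region ∈ {South, East}) = 0.10 + 0.26 = 0.36; P(Brand=D, Region ∈ {South, East}) = 0.01 + 0.10 = 0.11.
P(Brand=D | Region ∈ {South, East}) = 0.11/0.36 = 0.30556.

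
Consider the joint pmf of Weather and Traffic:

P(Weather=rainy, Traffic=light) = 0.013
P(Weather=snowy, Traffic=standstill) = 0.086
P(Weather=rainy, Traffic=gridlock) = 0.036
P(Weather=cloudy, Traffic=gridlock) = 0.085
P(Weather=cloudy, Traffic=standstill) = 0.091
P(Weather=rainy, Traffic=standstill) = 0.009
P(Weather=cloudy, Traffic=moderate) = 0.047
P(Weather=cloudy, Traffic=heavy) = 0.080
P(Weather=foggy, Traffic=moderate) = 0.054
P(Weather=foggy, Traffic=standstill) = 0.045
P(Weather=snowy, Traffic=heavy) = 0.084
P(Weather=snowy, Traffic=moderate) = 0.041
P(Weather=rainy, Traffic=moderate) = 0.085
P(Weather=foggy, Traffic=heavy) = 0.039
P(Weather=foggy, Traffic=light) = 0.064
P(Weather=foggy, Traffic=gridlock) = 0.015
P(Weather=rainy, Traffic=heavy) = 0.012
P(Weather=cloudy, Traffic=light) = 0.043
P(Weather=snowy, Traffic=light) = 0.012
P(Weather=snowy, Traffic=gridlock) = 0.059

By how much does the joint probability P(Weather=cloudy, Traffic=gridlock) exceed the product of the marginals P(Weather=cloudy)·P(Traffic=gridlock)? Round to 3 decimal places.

0.018

P(Weather=cloudy) = 0.043 + 0.047 + 0.080 + 0.085 + 0.091 = 0.346.
P(Traffic=gridlock) = 0.085 + 0.036 + 0.059 + 0.015 = 0.195.
P(Weather=cloudy, Traffic=gridlock) − P(Weather=cloudy)P(Traffic=gridlock) = 0.085 − 0.346×0.195 = 0.018.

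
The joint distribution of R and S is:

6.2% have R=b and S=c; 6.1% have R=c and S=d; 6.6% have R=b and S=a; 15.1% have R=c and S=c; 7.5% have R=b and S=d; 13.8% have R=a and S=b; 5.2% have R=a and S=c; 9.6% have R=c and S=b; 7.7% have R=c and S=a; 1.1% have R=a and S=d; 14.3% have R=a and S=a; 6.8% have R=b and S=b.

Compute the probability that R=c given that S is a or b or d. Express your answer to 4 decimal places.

0.3184

P(S=a) = 0.143 + 0.066 + 0.077 = 0.286.
P(S=b) = 0.138 + 0.068 + 0.096 = 0.302.
P(S=d) = 0.011 + 0.075 + 0.061 = 0.147.
P(S ∈ {a, b, d}) = 0.286 + 0.302 + 0.147 = 0.735; P(R=c, S ∈ {a, b, d}) = 0.077 + 0.096 + 0.061 = 0.234.
P(R=c | S ∈ {a, b, d}) = 0.234/0.735 = 0.3184.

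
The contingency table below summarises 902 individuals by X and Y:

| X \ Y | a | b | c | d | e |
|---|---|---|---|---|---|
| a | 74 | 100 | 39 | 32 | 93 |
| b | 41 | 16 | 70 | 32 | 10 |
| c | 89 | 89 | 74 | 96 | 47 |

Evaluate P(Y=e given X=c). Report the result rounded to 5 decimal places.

Total with X=c: 89 + 89 + 74 + 96 + 47 = 395.
P(Y=e | X=c) = 47/395 = 0.11899.

0.11899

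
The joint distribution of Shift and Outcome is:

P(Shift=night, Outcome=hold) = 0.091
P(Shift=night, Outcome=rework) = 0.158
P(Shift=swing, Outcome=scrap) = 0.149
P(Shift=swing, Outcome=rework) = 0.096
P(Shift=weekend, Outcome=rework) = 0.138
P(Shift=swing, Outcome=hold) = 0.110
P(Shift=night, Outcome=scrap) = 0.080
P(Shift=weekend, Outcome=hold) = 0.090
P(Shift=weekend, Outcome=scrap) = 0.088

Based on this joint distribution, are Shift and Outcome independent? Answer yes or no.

no

P(Shift=swing) = 0.355 and P(Outcome=rework) = 0.392, so their product is 0.13916, but P(Shift=swing, Outcome=rework) = 0.096. Since these differ, Shift and Outcome are not independent.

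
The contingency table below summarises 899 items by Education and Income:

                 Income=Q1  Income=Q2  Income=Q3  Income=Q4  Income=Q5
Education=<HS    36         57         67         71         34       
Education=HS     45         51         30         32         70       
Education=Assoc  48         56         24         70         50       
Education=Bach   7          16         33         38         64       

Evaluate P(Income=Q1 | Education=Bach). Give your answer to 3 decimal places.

0.044

Total with Education=Bach: 7 + 16 + 33 + 38 + 64 = 158.
P(Income=Q1 | Education=Bach) = 7/158 = 0.044.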